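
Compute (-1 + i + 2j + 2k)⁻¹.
-0.1 - 0.1i - 0.2j - 0.2k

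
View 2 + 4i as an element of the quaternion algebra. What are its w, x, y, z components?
2 + 4i + 0j + 0k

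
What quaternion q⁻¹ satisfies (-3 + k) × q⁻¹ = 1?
-0.3 - 0.1k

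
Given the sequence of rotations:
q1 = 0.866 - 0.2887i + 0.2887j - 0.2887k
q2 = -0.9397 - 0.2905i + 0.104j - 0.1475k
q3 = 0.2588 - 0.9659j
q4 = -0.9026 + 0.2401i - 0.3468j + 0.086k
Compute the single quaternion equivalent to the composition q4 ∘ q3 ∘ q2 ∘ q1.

q2 · q1 = -0.9703 + 0.0323i - 0.2225j + 0.0897k
q3 · q2 · q1 = -0.466 - 0.0783i + 0.8796j + 0.0544k
q4 · q3 · q2 · q1 = 0.7398 - 0.1357i - 0.6521j + 0.0949k
0.7398 - 0.1357i - 0.6521j + 0.0949k


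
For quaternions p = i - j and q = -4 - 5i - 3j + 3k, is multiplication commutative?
No: pq = 2 - 7i + j - 8k ≠ 2 - i + 7j + 8k = qp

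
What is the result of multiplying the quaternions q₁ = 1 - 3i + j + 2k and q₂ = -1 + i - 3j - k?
7 + 9i - 5j + 5k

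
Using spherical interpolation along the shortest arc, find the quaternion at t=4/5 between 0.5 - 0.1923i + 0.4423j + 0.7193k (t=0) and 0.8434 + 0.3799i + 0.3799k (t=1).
0.8242 + 0.2758i + 0.1011j + 0.4842k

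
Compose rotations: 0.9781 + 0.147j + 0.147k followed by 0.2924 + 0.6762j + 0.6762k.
0.0872 + 0.7044j + 0.7044k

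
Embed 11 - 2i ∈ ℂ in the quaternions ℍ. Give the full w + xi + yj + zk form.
11 - 2i + 0j + 0k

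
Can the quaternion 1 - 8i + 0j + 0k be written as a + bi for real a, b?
Yes. The quaternion 1 - 8i has j- and k-coefficients y = z = 0, so it lies in the complex subalgebra spanned by 1 and i.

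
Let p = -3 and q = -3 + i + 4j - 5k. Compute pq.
9 - 3i - 12j + 15k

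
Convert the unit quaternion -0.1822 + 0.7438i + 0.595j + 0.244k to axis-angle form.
axis = (0.7565, 0.6051, 0.2482), θ = 201°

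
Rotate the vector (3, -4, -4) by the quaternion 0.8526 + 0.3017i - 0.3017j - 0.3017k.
(3.364, -3.303, -4.332)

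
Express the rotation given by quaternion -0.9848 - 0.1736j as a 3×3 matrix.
[[0.9397, 0, 0.3419], [0, 1, 0], [-0.3419, 0, 0.9397]]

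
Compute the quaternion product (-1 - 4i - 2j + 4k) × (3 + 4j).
5 - 28i - 10j - 4k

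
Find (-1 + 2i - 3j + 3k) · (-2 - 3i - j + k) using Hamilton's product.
2 - i - 4j - 18k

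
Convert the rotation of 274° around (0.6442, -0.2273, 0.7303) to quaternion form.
-0.7314 + 0.4393i - 0.155j + 0.4981k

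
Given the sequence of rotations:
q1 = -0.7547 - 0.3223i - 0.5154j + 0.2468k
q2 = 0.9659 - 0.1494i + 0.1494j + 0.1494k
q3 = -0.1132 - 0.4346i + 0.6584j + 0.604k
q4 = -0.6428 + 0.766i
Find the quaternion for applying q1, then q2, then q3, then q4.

q2 · q1 = -0.737 - 0.0847i - 0.6219j + 0.2508k
q3 · q2 · q1 = 0.3046 + 0.8706i - 0.357j - 0.1475k
q4 · q3 · q2 · q1 = -0.8627 - 0.3263i + 0.3425j - 0.1786k
-0.8627 - 0.3263i + 0.3425j - 0.1786k


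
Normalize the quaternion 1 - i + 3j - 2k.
0.2582 - 0.2582i + 0.7746j - 0.5164k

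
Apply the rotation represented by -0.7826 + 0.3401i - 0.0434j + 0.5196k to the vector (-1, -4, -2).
(-4.434, -1.046, 0.494)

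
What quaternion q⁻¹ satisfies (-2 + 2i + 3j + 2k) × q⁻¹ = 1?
-0.0952 - 0.0952i - 0.1429j - 0.0952k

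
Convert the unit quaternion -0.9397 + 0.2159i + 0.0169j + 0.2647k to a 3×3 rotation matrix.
[[0.8593, 0.5048, 0.0825], [-0.4902, 0.7666, 0.4147], [0.1461, -0.3968, 0.9062]]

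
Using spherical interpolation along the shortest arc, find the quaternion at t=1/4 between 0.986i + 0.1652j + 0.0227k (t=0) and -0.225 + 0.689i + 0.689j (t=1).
-0.0602 + 0.9479i + 0.3123j + 0.0176k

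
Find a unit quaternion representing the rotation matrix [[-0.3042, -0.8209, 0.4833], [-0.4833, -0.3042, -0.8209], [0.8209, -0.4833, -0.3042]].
0.1478 + 0.571i - 0.571j + 0.571k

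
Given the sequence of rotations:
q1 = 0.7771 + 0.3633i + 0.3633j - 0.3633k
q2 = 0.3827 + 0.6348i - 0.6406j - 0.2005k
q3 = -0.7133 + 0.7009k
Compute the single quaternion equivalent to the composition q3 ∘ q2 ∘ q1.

q2 · q1 = 0.2267 + 0.9379i - 0.201j + 0.1685k
q3 · q2 · q1 = -0.2798 - 0.5281i + 0.8007j + 0.0387k
-0.2798 - 0.5281i + 0.8007j + 0.0387k


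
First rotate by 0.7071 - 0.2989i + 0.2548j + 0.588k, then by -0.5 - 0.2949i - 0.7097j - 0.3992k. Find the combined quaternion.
-0.0261 - 0.3747i - 0.3365j - 0.8635k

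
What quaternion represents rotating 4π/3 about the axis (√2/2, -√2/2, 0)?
-0.5 + 0.6124i - 0.6124j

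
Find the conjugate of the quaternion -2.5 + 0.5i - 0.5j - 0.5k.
-2.5 - 0.5i + 0.5j + 0.5k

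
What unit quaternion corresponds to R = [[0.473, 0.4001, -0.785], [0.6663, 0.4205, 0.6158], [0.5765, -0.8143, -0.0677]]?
0.6756 - 0.5292i - 0.5038j + 0.0985k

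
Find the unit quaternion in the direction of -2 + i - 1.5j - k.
-0.6963 + 0.3482i - 0.5222j - 0.3482k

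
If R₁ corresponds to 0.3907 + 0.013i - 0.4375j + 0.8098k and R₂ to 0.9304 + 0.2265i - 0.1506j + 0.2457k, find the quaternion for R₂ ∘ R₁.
0.0957 + 0.0861i - 0.6461j + 0.7523k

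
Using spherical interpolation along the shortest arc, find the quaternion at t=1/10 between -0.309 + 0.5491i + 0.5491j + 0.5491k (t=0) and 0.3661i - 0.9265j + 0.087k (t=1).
-0.2955 + 0.4757i + 0.6503j + 0.5134k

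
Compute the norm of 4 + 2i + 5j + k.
√46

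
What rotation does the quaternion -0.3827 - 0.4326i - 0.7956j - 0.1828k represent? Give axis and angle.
axis = (-0.4682, -0.8612, -0.1979), θ = 5π/4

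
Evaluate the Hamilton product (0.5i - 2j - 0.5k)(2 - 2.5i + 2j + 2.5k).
6.5 - 3i - 4j - 5k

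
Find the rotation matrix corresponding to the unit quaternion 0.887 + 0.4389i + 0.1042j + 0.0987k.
[[0.9588, -0.0836, 0.2715], [0.2666, 0.5953, -0.758], [-0.0982, 0.7992, 0.593]]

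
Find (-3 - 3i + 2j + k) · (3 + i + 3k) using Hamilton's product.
-9 - 6i + 16j - 8k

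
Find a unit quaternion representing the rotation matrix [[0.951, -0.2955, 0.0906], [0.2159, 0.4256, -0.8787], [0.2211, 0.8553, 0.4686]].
0.8434 + 0.514i - 0.0387j + 0.1516k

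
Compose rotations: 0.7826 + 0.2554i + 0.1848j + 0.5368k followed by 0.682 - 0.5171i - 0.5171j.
0.7614 - 0.5081i - 0.0011j + 0.4026k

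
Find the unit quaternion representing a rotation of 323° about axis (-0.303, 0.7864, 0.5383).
-0.9483 - 0.0961i + 0.2495j + 0.1708k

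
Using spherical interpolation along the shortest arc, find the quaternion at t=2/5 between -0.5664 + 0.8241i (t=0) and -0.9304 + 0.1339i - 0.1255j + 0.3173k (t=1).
-0.7864 + 0.5986i - 0.0561j + 0.1419k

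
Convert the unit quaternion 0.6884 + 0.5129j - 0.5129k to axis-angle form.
axis = (0, √2/2, -√2/2), θ = 93°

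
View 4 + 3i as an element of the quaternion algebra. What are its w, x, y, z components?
4 + 3i + 0j + 0k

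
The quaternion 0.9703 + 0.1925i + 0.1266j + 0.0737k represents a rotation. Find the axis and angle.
axis = (0.7958, 0.5234, 0.3047), θ = 28°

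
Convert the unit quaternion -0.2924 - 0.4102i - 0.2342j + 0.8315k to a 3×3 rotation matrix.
[[-0.4925, 0.6784, -0.5452], [-0.2941, -0.7193, -0.6294], [-0.8191, -0.1496, 0.5538]]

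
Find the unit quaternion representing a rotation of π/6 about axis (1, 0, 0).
0.9659 + 0.2588i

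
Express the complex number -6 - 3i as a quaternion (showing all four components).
-6 - 3i + 0j + 0k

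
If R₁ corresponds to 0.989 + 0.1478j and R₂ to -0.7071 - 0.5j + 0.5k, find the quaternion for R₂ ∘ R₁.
-0.6254 - 0.0739i - 0.599j + 0.4945k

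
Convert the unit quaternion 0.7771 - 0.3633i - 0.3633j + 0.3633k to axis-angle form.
axis = (-√3/3, -√3/3, √3/3), θ = 78°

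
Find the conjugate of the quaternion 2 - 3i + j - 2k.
2 + 3i - j + 2k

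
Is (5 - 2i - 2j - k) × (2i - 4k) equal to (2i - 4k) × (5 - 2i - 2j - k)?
No: pq = 18i - 10j - 16k ≠ 2i + 10j - 24k = qp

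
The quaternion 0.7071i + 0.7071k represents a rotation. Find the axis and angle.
axis = (√2/2, 0, √2/2), θ = π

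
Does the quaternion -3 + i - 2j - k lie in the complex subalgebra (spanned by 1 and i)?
No. The quaternion -3 + i - 2j - k has j-coefficient y = -2 and k-coefficient z = -1, not both zero, so it does not lie in the complex subalgebra spanned by 1 and i.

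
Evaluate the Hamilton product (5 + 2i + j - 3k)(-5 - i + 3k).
-14 - 12i - 8j + 31k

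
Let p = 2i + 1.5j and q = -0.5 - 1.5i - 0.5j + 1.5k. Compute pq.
3.75 + 1.25i - 3.75j + 1.25k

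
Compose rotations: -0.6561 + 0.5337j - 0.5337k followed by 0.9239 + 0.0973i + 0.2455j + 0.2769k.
-0.5894 - 0.3426i + 0.3839j - 0.6228k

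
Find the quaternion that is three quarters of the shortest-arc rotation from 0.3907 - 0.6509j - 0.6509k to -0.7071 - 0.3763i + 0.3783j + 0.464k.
0.6482 + 0.2899i - 0.4638j - 0.5298k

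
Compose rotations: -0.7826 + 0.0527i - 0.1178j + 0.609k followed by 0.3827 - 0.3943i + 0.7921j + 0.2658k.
-0.3473 + 0.8424i - 0.4108j + 0.0298k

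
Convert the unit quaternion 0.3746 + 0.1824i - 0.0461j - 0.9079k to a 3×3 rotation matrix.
[[-0.6528, 0.6634, -0.3657], [-0.697, -0.7151, -0.0529], [-0.2967, 0.2204, 0.9292]]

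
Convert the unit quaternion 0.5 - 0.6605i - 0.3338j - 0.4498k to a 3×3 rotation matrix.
[[0.3725, 0.8907, 0.2604], [-0.0089, -0.2772, 0.9608], [0.928, -0.3602, -0.0954]]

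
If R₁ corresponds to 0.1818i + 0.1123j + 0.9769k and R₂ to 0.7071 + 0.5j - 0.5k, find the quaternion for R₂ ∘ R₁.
0.4323 + 0.6732i - 0.0115j + 0.5999k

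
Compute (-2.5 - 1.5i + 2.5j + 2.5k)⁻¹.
-0.119 + 0.0714i - 0.119j - 0.119k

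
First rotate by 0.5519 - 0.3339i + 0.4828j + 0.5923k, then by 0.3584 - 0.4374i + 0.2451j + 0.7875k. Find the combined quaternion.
-0.533 - 0.5961i + 0.3044j + 0.5176k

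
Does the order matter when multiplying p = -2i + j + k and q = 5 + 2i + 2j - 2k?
Yes: pq = 4 - 14i + 3j - k ≠ 4 - 6i + 7j + 11k = qp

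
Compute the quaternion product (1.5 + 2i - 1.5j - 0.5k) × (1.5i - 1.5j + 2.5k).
-4 - 2.25i - 8j + 3k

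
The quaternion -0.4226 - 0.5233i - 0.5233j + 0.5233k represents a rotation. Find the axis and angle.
axis = (-√3/3, -√3/3, √3/3), θ = 230°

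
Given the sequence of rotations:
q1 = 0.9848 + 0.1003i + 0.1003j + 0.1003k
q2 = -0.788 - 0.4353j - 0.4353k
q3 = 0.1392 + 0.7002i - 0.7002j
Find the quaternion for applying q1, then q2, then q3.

q2 · q1 = -0.6887 - 0.079i - 0.5514j - 0.4641k
q3 · q2 · q1 = -0.4266 - 0.1683i + 0.7304j - 0.506k
-0.4266 - 0.1683i + 0.7304j - 0.506k


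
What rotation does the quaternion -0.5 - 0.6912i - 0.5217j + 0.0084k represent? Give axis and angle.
axis = (-0.7981, -0.6024, 0.0097), θ = 4π/3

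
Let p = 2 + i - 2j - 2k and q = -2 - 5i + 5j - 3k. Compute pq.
5 + 4i + 27j - 7k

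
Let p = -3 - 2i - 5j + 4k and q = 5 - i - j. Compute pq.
-22 - 3i - 26j + 17k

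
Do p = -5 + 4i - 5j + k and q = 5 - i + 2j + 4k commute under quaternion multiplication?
No: pq = -15 + 3i - 52j - 12k ≠ -15 + 47i - 18j - 18k = qp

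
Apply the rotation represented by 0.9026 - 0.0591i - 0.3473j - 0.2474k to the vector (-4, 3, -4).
(1.308, 3.12, -5.436)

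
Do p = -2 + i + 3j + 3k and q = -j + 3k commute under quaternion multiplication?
No: pq = -6 + 12i - j - 7k ≠ -6 - 12i + 5j - 5k = qp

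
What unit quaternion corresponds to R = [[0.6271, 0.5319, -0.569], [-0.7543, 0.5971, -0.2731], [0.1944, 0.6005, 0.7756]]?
0.866 + 0.2522i - 0.2204j - 0.3713k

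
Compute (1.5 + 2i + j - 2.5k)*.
1.5 - 2i - j + 2.5k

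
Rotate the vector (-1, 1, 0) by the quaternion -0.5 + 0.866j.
(0.5, 1, -0.866)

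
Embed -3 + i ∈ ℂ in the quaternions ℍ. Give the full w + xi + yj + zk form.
-3 + i + 0j + 0k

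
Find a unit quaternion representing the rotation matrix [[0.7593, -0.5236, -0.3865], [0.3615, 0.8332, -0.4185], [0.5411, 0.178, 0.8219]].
0.9239 + 0.1614i - 0.251j + 0.2395k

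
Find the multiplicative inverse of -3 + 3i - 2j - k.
-0.1304 - 0.1304i + 0.087j + 0.0435k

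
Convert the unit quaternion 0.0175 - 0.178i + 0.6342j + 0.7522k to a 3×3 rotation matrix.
[[-0.936, -0.2521, -0.2456], [-0.1994, -0.195, 0.9603], [-0.29, 0.9479, 0.1322]]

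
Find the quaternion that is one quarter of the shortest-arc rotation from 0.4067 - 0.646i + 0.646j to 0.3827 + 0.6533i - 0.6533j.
0.2143 - 0.6907i + 0.6907j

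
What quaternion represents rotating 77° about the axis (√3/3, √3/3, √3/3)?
0.7826 + 0.3594i + 0.3594j + 0.3594k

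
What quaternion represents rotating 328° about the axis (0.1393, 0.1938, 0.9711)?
-0.9613 + 0.0384i + 0.0534j + 0.2677k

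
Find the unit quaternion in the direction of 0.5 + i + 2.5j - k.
0.1715 + 0.343i + 0.8575j - 0.343k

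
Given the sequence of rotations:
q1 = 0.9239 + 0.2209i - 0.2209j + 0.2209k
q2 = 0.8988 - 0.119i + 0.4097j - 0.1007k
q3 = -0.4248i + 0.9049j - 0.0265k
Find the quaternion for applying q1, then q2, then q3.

q2 · q1 = 0.9694 + 0.1569i + 0.184j + 0.0413k
q3 · q2 · q1 = -0.0988 - 0.3696i + 0.8906j - 0.2458k
-0.0988 - 0.3696i + 0.8906j - 0.2458k


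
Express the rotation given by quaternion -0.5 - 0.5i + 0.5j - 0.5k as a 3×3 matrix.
[[0, -1, 0], [0, 0, -1], [1, 0, 0]]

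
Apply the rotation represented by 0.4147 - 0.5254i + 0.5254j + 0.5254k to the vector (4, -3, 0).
(2.547, -0.153, -4.3)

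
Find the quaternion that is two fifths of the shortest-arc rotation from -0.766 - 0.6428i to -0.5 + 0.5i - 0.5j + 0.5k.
-0.8882 - 0.2223i - 0.2844j + 0.2844k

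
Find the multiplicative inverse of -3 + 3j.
-0.1667 - 0.1667j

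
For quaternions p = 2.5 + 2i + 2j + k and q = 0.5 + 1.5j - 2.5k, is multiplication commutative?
No: pq = 0.75 - 5.5i + 9.75j - 2.75k ≠ 0.75 + 7.5i - 0.25j - 8.75k = qp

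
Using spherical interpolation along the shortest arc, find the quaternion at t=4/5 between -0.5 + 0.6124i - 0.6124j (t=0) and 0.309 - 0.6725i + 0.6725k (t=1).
-0.3791 + 0.714i - 0.1431j - 0.5709k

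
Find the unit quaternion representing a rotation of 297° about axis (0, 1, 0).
-0.8526 + 0.5225j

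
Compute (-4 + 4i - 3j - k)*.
-4 - 4i + 3j + k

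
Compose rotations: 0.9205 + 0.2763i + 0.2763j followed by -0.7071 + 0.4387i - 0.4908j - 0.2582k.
-0.6365 + 0.2798i - 0.7185j + 0.0191k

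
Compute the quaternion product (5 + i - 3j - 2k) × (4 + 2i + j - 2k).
17 + 22i - 9j - 11k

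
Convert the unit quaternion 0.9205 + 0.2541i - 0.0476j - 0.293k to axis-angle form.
axis = (0.6503, -0.1218, -0.7498), θ = 46°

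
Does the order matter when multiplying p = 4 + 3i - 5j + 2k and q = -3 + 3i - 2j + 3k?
Yes: pq = -37 - 8i + 4j + 15k ≠ -37 + 14i + 10j - 3k = qp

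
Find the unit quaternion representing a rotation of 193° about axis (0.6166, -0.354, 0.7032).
-0.1132 + 0.6126i - 0.3517j + 0.6987k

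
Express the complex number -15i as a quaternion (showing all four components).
0 - 15i + 0j + 0k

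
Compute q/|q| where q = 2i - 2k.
0.7071i - 0.7071k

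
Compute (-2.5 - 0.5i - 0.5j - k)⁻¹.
-0.3226 + 0.0645i + 0.0645j + 0.129k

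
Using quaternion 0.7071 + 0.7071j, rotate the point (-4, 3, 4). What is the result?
(4, 3, 4)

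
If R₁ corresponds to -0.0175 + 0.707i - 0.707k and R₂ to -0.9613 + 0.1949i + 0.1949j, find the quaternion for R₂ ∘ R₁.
-0.121 - 0.8208i + 0.1344j + 0.5418k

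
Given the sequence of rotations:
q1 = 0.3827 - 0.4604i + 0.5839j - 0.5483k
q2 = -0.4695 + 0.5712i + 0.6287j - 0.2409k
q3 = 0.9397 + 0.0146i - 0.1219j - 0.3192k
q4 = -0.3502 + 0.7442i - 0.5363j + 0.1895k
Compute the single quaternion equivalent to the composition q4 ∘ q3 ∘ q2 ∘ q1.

q2 · q1 = -0.4159 + 0.2307i + 0.3906j + 0.7882k
q3 · q2 · q1 = -0.095 + 0.2393i + 0.3326j + 0.9073k
q4 · q3 · q2 · q1 = -0.1384 - 0.7041i - 0.6954j + 0.0401k
-0.1384 - 0.7041i - 0.6954j + 0.0401k


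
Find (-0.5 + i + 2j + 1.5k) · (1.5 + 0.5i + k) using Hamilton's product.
-2.75 + 3.25i + 2.75j + 0.75k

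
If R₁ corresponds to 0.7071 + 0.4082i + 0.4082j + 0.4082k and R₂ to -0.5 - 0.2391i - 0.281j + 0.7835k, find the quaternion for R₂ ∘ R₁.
-0.4611 - 0.8077i + 0.0146j + 0.367k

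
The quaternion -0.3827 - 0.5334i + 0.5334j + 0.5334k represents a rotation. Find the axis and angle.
axis = (-√3/3, √3/3, √3/3), θ = 5π/4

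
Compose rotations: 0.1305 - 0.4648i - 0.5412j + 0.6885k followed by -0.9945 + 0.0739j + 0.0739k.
-0.1407 + 0.5531i + 0.5135j - 0.6407k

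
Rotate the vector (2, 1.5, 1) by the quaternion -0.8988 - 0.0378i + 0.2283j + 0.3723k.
(1.777, -0.191, 2.014)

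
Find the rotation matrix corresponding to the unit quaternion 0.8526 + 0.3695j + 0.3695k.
[[0.4539, -0.6301, 0.6301], [0.6301, 0.7269, 0.2731], [-0.6301, 0.2731, 0.7269]]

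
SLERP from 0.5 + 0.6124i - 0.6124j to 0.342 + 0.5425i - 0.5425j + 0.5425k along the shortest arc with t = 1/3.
0.4641 + 0.6117i - 0.6117j + 0.1903k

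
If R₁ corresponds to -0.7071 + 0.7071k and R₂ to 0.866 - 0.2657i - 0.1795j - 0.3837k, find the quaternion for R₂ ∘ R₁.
-0.341 + 0.061i + 0.3148j + 0.8837k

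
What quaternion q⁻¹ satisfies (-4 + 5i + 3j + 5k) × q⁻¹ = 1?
-0.0533 - 0.0667i - 0.04j - 0.0667k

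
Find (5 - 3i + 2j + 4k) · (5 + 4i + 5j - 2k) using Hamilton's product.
35 - 19i + 45j - 13k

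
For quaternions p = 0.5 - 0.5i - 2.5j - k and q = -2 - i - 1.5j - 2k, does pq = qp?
No: pq = -7.25 + 4i + 4.25j - 0.75k ≠ -7.25 - 3i + 4.25j + 2.75k = qp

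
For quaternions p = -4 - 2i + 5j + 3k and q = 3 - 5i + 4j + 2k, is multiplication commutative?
No: pq = -48 + 12i - 12j + 18k ≠ -48 + 16i + 10j - 16k = qp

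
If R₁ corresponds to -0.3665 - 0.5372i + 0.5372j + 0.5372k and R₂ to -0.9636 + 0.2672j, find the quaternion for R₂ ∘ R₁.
0.2096 + 0.6612i - 0.6156j - 0.3741k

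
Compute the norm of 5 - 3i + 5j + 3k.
√68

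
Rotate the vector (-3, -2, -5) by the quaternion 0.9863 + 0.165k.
(-2.186, -2.868, -5)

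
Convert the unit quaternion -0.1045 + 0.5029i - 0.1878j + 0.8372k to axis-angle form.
axis = (0.5057, -0.1888, 0.8418), θ = 192°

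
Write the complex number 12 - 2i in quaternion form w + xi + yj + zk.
12 - 2i + 0j + 0k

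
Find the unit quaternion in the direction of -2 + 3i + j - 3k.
-0.417 + 0.6255i + 0.2085j - 0.6255k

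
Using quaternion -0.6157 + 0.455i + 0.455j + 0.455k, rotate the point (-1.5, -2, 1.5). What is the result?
(-2.426, 1.337, -0.911)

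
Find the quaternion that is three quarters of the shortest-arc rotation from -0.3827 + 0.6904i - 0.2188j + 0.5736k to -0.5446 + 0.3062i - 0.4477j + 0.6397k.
-0.5149 + 0.4128i - 0.3984j + 0.637k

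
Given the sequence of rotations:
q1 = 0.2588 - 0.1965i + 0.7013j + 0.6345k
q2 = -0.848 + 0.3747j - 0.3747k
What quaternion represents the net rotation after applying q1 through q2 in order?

q2 · q1 = -0.2445 + 0.6672i - 0.4241j - 0.5614k
-0.2445 + 0.6672i - 0.4241j - 0.5614k


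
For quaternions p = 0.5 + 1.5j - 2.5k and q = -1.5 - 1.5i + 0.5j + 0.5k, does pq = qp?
No: pq = -0.25 + 1.25i + 1.75j + 6.25k ≠ -0.25 - 2.75i - 5.75j + 1.75k = qp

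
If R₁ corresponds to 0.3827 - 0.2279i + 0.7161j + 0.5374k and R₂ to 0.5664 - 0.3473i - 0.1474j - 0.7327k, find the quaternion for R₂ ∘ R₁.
0.6369 + 0.1835i + 0.7028j - 0.2583k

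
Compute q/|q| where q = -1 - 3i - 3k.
-0.2294 - 0.6882i - 0.6882k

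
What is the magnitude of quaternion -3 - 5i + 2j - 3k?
√47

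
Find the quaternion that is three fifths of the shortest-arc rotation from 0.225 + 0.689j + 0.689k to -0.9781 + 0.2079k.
0.8932 + 0.3888j + 0.2259k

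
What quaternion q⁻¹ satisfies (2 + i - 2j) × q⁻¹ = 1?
0.2222 - 0.1111i + 0.2222j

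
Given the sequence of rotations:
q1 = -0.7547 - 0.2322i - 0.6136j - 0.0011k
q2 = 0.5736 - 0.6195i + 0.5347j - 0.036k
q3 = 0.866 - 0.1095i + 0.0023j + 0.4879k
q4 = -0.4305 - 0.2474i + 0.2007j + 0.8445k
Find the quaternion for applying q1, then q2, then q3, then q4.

q2 · q1 = -0.2487 + 0.3117i - 0.7478j + 0.5308k
q3 · q2 · q1 = -0.4385 + 0.6632i - 0.438j + 0.4195k
q4 · q3 · q2 · q1 = 0.0865 + 0.2771i + 0.7644j - 0.5757k
0.0865 + 0.2771i + 0.7644j - 0.5757k


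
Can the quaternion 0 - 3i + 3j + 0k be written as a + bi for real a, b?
No. The quaternion -3i + 3j has j-coefficient y = 3 and k-coefficient z = 0, not both zero, so it does not lie in the complex subalgebra spanned by 1 and i.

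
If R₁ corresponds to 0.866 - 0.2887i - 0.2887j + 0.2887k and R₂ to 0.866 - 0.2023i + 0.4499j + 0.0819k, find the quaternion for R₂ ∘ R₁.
0.7978 - 0.2717i + 0.1744j + 0.5092k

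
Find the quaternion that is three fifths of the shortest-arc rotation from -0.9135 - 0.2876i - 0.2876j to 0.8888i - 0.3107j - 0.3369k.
-0.4933 - 0.8278i + 0.0798j + 0.2549k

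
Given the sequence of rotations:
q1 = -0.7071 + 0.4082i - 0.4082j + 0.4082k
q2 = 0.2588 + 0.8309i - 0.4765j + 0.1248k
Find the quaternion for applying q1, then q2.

q2 · q1 = -0.7676 - 0.6255i - 0.0569j - 0.1273k
-0.7676 - 0.6255i - 0.0569j - 0.1273k


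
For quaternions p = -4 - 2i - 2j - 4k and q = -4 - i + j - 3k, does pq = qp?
No: pq = 4 + 22i + 2j + 24k ≠ 4 + 2i + 6j + 32k = qp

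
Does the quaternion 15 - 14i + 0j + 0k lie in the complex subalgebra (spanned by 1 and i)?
Yes. The quaternion 15 - 14i has j- and k-coefficients y = z = 0, so it lies in the complex subalgebra spanned by 1 and i.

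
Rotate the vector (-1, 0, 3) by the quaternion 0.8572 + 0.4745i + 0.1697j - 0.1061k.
(-0.349, -2.528, 1.868)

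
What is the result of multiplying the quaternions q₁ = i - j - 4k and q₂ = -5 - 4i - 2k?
-4 - 3i + 23j + 16k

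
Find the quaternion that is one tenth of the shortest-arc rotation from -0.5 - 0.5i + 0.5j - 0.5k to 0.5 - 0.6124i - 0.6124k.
-0.4089 - 0.5518i + 0.4731j - 0.5518k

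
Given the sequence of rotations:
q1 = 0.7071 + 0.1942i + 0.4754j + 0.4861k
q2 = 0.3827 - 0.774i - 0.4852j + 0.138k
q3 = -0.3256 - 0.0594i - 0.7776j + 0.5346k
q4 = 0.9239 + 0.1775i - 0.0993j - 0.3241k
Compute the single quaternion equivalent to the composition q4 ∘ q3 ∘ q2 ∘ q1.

q2 · q1 = 0.5845 - 0.7744i + 0.2419j + 0.0099k
q3 · q2 · q1 = -0.0535 + 0.0804i - 0.9467j - 0.3073k
q4 · q3 · q2 · q1 = -0.2573 - 0.2115i - 0.8409j - 0.4266k
-0.2573 - 0.2115i - 0.8409j - 0.4266k


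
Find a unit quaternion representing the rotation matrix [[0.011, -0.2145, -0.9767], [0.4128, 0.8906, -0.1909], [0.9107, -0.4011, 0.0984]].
0.7071 - 0.0743i - 0.6673j + 0.2218k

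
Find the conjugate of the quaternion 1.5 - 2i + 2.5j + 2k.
1.5 + 2i - 2.5j - 2k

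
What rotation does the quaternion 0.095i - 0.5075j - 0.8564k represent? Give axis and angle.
axis = (0.095, -0.5075, -0.8564), θ = π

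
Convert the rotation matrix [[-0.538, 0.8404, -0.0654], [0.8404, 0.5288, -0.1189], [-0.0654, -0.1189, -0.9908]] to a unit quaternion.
0.4806i + 0.8743j - 0.068k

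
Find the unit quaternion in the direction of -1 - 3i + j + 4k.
-0.1925 - 0.5774i + 0.1925j + 0.7698k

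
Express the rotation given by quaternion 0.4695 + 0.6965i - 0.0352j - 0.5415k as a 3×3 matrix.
[[0.4111, 0.4594, -0.7874], [-0.5575, -0.5567, -0.6159], [-0.7213, 0.6921, 0.0273]]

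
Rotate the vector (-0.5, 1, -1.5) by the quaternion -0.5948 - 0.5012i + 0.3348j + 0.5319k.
(1.589, 0.776, 0.61)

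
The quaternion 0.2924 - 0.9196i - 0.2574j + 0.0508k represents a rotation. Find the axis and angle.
axis = (-0.9616, -0.2692, 0.0531), θ = 146°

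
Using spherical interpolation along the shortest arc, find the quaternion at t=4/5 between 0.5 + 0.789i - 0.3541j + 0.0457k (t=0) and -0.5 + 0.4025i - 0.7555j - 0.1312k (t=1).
-0.3127 + 0.5603i - 0.7599j - 0.1042k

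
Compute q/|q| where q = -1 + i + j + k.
-0.5 + 0.5i + 0.5j + 0.5k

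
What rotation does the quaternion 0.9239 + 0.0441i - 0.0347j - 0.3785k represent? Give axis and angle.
axis = (0.1153, -0.0907, -0.9892), θ = π/4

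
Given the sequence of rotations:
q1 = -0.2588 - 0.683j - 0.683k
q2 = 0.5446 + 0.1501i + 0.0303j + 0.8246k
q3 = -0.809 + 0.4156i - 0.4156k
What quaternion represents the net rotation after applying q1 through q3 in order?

q2 · q1 = 0.443 + 0.5037i - 0.2773j - 0.6879k
q3 · q2 · q1 = -0.8536 - 0.3386i + 0.3009j + 0.2572k
-0.8536 - 0.3386i + 0.3009j + 0.2572k


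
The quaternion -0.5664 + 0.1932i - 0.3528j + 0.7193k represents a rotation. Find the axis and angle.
axis = (0.2344, -0.4281, 0.8728), θ = 249°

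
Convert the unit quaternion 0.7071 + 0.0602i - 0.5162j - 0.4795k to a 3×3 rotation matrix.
[[0.0072, 0.616, -0.7877], [-0.7403, 0.5329, 0.4099], [0.6723, 0.5802, 0.4598]]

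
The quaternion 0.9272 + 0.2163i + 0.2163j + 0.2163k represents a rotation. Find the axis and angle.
axis = (√3/3, √3/3, √3/3), θ = 44°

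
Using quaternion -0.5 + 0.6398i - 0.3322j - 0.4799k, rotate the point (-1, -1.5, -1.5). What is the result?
(1.462, -1.074, 1.487)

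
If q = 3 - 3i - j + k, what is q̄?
3 + 3i + j - k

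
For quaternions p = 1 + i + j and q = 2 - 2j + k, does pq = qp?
No: pq = 4 + 3i - j - k ≠ 4 + i + j + 3k = qp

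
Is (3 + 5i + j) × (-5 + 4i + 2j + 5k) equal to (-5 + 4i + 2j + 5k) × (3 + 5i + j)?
No: pq = -37 - 8i - 24j + 21k ≠ -37 - 18i + 26j + 9k = qp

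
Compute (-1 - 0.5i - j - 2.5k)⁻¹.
-0.1176 + 0.0588i + 0.1176j + 0.2941k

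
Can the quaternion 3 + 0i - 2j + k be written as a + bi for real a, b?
No. The quaternion 3 - 2j + k has j-coefficient y = -2 and k-coefficient z = 1, not both zero, so it does not lie in the complex subalgebra spanned by 1 and i.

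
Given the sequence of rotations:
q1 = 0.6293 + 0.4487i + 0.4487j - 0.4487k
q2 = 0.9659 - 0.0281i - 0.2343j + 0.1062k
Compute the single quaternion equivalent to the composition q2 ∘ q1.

q2 · q1 = 0.7732 + 0.4732i + 0.321j - 0.274k
0.7732 + 0.4732i + 0.321j - 0.274k


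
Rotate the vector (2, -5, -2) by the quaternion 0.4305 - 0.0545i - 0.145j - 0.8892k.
(-5.098, 0.827, -2.515)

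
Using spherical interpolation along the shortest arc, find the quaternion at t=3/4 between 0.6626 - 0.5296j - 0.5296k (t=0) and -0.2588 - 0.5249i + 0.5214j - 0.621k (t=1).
0.4679 + 0.4684i - 0.6547j + 0.3648k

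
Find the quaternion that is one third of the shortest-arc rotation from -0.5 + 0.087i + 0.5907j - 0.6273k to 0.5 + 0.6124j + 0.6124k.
-0.6123 + 0.0687i + 0.2003j - 0.7617k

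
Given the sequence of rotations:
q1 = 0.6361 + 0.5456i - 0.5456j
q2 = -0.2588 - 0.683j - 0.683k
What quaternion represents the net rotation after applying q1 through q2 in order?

q2 · q1 = -0.5373 - 0.5138i - 0.6659j - 0.0618k
-0.5373 - 0.5138i - 0.6659j - 0.0618k


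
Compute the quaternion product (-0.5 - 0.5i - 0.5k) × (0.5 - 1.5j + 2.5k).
1 - i + 2j - 0.75k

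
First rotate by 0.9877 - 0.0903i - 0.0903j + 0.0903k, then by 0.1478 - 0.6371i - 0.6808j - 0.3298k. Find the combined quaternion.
0.0568 - 0.7339i - 0.5985j - 0.3163k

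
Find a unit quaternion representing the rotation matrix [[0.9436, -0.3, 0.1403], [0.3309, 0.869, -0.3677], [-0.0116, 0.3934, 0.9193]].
0.9659 + 0.197i + 0.0393j + 0.1633k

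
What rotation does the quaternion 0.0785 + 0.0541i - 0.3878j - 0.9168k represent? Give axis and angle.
axis = (0.0543, -0.389, -0.9196), θ = 171°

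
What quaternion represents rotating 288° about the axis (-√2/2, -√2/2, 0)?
-0.809 - 0.4156i - 0.4156j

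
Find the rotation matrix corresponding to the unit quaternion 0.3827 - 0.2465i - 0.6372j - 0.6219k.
[[-0.5856, 0.7901, -0.1811], [-0.1619, 0.105, 0.9812], [0.7943, 0.6039, 0.0664]]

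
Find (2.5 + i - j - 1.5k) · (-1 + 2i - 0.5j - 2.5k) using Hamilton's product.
-8.75 + 5.75i - 0.75j - 3.25k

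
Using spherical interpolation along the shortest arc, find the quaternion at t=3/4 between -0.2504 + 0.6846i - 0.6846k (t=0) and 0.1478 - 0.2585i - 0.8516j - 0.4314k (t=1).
0.0419 + 0.0168i - 0.768j - 0.6389k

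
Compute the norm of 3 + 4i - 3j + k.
√35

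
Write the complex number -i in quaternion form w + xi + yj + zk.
0 - i + 0j + 0k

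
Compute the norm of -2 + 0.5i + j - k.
2.5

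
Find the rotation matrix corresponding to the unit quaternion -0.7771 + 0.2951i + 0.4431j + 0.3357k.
[[0.3819, 0.7833, -0.4905], [-0.2602, 0.6004, 0.7561], [0.8868, -0.1611, 0.4332]]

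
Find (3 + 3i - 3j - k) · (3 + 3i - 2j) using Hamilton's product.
-6 + 16i - 18j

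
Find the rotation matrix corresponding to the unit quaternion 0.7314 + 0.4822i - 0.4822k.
[[0.535, 0.7054, -0.465], [-0.7054, 0.0699, -0.7054], [-0.465, 0.7054, 0.535]]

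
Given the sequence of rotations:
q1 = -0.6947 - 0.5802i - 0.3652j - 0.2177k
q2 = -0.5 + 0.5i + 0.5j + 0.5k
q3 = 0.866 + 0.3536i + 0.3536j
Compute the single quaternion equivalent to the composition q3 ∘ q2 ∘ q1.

q2 · q1 = 0.9289 + 0.0165i - 0.346j - 0.131k
q3 · q2 · q1 = 0.9209 + 0.2964i + 0.0751j - 0.2416k
0.9209 + 0.2964i + 0.0751j - 0.2416k


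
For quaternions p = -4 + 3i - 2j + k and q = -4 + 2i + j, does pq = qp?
No: pq = 12 - 21i + 6j + 3k ≠ 12 - 19i + 2j - 11k = qp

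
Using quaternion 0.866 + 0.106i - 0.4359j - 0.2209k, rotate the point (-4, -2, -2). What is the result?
(-1.066, 0.122, -4.78)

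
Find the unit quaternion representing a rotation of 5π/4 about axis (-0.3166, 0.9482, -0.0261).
-0.3827 - 0.2925i + 0.876j - 0.0241k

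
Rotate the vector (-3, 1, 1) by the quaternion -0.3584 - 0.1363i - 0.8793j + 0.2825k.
(3.113, 0.097, 1.139)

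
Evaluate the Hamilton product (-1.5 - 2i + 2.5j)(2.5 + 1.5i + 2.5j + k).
-7 - 4.75i + 4.5j - 10.25k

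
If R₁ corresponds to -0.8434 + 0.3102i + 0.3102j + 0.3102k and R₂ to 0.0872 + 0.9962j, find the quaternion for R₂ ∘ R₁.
-0.3826 + 0.3361i - 0.8131j - 0.282k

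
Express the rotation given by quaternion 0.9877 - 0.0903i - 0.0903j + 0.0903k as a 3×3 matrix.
[[0.9674, -0.1621, -0.1947], [0.1947, 0.9674, 0.1621], [0.1621, -0.1947, 0.9674]]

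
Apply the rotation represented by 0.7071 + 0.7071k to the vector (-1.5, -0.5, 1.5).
(0.5, -1.5, 1.5)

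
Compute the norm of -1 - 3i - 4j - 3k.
√35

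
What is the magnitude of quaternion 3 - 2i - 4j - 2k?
√33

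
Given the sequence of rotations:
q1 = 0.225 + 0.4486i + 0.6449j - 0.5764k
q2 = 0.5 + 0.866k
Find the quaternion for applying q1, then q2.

q2 · q1 = 0.6117 - 0.3342i + 0.7109j - 0.0934k
0.6117 - 0.3342i + 0.7109j - 0.0934k


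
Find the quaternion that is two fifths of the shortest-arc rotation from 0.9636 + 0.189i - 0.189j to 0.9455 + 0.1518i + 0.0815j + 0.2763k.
0.9742 + 0.1773i - 0.082j + 0.1129k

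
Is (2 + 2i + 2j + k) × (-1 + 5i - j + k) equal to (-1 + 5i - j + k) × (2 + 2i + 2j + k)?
No: pq = -11 + 11i - j - 11k ≠ -11 + 5i - 7j + 13k = qp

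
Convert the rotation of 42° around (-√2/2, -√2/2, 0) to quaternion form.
0.9336 - 0.2534i - 0.2534j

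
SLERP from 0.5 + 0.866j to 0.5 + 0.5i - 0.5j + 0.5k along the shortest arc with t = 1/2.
-0.3251i + 0.8881j - 0.3251k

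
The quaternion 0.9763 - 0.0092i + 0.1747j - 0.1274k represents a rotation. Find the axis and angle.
axis = (-0.0425, 0.8072, -0.5887), θ = 25°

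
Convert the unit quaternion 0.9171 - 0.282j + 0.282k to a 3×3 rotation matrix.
[[0.6819, -0.5172, -0.5172], [0.5172, 0.841, -0.159], [0.5172, -0.159, 0.841]]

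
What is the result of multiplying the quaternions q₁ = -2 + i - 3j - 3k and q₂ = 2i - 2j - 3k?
-17 - i + j + 10k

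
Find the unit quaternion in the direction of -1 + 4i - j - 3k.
-0.1925 + 0.7698i - 0.1925j - 0.5774k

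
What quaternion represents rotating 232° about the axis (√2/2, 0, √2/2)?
-0.4384 + 0.6355i + 0.6355k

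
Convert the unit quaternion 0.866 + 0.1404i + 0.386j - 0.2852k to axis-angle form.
axis = (0.2808, 0.7719, -0.5703), θ = π/3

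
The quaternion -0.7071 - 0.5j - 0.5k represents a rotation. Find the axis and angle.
axis = (0, -√2/2, -√2/2), θ = 3π/2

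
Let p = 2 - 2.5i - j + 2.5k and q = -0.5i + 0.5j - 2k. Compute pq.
4.25 - 0.25i - 5.25j - 5.75k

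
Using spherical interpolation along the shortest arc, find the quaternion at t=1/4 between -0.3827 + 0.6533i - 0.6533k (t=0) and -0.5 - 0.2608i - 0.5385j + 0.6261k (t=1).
-0.1631 + 0.6277i + 0.1688j - 0.7422k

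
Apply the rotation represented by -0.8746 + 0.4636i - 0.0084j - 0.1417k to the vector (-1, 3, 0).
(-1.727, 1.35, -2.28)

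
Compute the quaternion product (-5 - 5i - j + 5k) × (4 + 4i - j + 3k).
-16 - 38i + 36j + 14k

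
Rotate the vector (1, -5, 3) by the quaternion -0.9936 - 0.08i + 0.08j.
(0.574, -5.426, 2.287)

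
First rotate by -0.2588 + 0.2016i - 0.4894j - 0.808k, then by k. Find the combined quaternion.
0.808 + 0.4894i + 0.2016j - 0.2588k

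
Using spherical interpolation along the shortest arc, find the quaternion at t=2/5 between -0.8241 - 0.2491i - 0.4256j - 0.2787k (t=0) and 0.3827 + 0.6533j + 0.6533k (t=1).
-0.6839 - 0.1573i - 0.548j - 0.4553k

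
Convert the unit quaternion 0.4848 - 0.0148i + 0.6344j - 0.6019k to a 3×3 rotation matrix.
[[-0.5295, 0.5648, 0.6329], [-0.6024, 0.275, -0.7493], [-0.5973, -0.778, 0.1946]]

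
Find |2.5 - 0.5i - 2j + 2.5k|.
4.093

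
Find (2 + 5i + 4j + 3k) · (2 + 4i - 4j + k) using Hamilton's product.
-3 + 34i + 7j - 28k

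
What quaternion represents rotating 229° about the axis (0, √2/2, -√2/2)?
-0.4147 + 0.6434j - 0.6434k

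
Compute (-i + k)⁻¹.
0.5i - 0.5k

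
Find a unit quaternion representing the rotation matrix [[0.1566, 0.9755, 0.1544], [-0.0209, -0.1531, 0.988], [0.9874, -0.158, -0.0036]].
-0.5 + 0.573i + 0.4165j + 0.4982k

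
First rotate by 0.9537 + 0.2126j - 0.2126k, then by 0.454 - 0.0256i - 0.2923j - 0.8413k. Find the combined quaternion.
0.3163 + 0.2166i - 0.1877j - 0.9043k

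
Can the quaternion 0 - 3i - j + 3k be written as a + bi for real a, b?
No. The quaternion -3i - j + 3k has j-coefficient y = -1 and k-coefficient z = 3, not both zero, so it does not lie in the complex subalgebra spanned by 1 and i.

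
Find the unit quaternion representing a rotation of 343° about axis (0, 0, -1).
-0.989 - 0.1478k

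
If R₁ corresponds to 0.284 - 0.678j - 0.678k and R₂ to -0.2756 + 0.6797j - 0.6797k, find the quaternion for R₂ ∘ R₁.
-0.0783 - 0.9217i + 0.3799j - 0.0062k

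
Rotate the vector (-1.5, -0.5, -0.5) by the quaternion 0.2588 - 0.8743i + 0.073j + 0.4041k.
(-0.491, 0.05, 1.583)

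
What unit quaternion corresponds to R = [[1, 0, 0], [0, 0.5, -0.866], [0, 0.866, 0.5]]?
0.866 + 0.5i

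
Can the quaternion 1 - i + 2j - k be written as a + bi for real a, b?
No. The quaternion 1 - i + 2j - k has j-coefficient y = 2 and k-coefficient z = -1, not both zero, so it does not lie in the complex subalgebra spanned by 1 and i.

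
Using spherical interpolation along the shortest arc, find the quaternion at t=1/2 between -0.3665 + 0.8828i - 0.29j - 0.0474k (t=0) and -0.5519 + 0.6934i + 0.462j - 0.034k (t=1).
-0.5007 + 0.8594i + 0.0938j - 0.0444k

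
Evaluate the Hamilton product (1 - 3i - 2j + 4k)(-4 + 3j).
2 + 11j - 25k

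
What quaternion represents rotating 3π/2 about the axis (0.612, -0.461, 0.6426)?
-0.7071 + 0.4327i - 0.326j + 0.4544k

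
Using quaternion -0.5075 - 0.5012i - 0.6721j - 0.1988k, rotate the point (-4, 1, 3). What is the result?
(3.046, -3.808, 1.49)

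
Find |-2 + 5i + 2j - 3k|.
√42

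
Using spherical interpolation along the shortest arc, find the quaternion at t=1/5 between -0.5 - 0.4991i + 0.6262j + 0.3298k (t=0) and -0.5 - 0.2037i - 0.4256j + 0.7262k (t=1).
-0.5723 - 0.4946i + 0.4438j + 0.4804k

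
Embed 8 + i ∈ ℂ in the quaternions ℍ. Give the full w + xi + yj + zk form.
8 + i + 0j + 0k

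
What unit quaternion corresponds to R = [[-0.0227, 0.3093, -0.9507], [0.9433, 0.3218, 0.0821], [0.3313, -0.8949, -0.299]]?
0.5 - 0.4885i - 0.641j + 0.317k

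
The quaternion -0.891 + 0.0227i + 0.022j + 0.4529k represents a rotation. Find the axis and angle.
axis = (0.05, 0.0485, 0.9976), θ = 306°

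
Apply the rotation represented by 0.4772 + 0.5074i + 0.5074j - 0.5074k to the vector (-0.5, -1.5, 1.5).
(-1.53, -1.469, 0.501)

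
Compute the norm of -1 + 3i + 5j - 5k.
√60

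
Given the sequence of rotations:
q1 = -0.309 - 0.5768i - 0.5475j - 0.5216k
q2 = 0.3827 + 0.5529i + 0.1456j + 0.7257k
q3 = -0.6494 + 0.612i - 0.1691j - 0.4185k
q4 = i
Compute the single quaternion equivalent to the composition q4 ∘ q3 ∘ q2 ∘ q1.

q2 · q1 = 0.6589 - 0.0702i - 0.3847j - 0.6426k
q3 · q2 · q1 = -0.7189 + 0.3965i + 0.5611j - 0.1058k
q4 · q3 · q2 · q1 = -0.3965 - 0.7189i + 0.1058j + 0.5611k
-0.3965 - 0.7189i + 0.1058j + 0.5611k


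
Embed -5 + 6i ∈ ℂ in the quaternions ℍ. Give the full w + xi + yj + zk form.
-5 + 6i + 0j + 0k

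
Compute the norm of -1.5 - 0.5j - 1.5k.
2.179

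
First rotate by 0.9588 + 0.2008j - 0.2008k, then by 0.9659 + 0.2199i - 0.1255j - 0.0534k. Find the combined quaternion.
0.9406 + 0.2468i + 0.1178j - 0.201k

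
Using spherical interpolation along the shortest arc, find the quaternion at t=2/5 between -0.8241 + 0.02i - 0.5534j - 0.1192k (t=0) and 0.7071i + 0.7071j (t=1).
-0.5803 - 0.3342i - 0.7379j - 0.0839k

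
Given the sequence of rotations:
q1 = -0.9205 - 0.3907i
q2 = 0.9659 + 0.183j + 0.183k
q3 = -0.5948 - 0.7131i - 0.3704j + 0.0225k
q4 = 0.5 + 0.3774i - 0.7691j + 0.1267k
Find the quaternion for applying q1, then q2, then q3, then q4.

q2 · q1 = -0.8891 - 0.3774i - 0.2399j - 0.097k
q3 · q2 · q1 = 0.173 + 0.8998i + 0.3944j + 0.069k
q4 · q3 · q2 · q1 = 0.0415 + 0.4122i + 0.1521j + 0.8973k
0.0415 + 0.4122i + 0.1521j + 0.8973k


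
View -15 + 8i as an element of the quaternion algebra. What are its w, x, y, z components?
-15 + 8i + 0j + 0k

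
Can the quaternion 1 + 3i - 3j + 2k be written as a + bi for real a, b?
No. The quaternion 1 + 3i - 3j + 2k has j-coefficient y = -3 and k-coefficient z = 2, not both zero, so it does not lie in the complex subalgebra spanned by 1 and i.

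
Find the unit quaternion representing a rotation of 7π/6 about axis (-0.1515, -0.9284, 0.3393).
-0.2588 - 0.1463i - 0.8968j + 0.3277k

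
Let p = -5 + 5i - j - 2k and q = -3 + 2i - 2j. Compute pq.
3 - 29i + 9j - 2k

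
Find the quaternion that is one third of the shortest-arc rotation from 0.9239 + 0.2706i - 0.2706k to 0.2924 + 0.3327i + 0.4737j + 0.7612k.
0.8919 + 0.3749i + 0.218j + 0.1285k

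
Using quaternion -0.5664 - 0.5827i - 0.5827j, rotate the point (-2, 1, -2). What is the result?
(-1.283, 0.283, 2.697)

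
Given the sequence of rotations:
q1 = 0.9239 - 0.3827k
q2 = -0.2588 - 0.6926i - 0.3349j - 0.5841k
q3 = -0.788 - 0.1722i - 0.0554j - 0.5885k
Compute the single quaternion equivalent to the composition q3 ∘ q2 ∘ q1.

q2 · q1 = -0.4626 - 0.5117i - 0.5745j - 0.4406k
q3 · q2 · q1 = -0.0147 + 0.1692i + 0.7036j + 0.69k
-0.0147 + 0.1692i + 0.7036j + 0.69k


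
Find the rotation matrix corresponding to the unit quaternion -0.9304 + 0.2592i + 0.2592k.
[[0.8656, 0.4823, 0.1344], [-0.4823, 0.7313, 0.4823], [0.1344, -0.4823, 0.8656]]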